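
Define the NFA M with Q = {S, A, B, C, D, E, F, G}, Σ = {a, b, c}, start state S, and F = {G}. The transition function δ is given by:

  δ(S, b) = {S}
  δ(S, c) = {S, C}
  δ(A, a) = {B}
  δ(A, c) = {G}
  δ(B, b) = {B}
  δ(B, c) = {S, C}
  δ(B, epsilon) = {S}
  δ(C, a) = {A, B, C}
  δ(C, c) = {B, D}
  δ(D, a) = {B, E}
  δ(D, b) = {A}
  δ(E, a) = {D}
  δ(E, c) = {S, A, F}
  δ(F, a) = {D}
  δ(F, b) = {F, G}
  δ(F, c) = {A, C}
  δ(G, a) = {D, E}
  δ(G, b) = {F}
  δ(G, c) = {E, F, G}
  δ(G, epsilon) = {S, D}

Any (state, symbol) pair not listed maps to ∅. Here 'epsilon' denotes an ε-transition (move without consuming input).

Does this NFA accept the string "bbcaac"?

Yes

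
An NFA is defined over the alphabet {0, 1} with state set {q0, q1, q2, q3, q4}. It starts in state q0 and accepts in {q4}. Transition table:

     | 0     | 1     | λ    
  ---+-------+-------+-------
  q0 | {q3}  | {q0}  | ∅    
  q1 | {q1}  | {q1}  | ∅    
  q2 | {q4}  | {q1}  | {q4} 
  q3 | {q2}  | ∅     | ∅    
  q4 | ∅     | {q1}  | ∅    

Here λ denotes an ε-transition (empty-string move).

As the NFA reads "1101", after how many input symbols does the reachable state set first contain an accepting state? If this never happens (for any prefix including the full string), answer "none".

none

Start in {q0}.
Read '1': {q0} → {q0}.
Read '1': {q0} → {q0}.
Read '0': {q0} → {q3}.
Read '1': {q3} → ∅.
No reachable set along the way intersects F.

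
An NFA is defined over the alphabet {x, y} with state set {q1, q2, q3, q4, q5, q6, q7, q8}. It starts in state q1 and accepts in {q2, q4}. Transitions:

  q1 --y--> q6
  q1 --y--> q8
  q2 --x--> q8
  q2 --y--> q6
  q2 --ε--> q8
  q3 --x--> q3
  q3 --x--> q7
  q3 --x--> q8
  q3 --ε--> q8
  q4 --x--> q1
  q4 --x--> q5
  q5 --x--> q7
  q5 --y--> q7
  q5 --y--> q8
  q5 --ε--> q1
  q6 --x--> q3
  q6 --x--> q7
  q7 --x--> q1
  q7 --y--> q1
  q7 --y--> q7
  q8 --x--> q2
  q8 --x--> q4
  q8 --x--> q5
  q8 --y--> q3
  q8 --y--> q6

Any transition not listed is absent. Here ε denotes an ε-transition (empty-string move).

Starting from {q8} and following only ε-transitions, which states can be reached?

{q8}

Begin with {q8}.
No ε-moves leave this set, so the closure equals the set itself.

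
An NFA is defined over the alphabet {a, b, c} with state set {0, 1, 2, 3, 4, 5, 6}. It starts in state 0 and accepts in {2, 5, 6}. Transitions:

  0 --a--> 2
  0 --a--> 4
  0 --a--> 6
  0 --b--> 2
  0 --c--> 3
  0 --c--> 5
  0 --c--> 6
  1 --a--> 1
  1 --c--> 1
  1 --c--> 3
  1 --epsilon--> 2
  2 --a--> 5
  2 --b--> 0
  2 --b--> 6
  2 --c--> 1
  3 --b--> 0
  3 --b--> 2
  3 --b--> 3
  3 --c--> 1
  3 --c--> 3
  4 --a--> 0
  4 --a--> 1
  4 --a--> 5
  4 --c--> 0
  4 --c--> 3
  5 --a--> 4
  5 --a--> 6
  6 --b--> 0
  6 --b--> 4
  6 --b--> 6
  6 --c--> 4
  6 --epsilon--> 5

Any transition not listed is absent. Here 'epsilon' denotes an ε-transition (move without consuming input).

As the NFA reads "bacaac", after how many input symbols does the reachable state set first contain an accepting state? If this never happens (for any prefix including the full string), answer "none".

1

Start in {0}.
Read 'b': 0→{2}; now {2}.
None of the earlier sets intersect F, but {2} does.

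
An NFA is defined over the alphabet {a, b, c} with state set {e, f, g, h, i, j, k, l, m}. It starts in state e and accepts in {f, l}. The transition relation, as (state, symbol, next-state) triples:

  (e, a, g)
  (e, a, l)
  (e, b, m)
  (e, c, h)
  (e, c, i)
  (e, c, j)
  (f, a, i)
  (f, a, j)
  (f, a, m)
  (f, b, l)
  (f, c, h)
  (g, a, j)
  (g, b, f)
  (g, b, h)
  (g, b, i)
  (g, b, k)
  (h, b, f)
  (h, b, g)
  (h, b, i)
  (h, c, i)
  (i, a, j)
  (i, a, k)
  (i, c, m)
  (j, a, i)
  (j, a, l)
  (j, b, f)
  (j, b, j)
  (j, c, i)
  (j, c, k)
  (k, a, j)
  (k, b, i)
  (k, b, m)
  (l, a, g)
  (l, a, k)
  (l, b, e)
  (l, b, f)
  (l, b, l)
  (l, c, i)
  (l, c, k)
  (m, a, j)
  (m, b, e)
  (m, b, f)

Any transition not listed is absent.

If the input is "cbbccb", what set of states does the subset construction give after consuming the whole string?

{e, f}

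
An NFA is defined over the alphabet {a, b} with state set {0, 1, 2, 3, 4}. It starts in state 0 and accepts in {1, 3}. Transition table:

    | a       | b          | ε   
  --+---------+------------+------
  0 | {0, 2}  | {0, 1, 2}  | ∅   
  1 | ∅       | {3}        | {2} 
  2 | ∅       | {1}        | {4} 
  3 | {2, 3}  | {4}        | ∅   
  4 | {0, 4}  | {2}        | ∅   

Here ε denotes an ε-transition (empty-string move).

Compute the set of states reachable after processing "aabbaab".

{0, 1, 2, 4}

Start in {0}.
Read 'a': 0→{0, 2}; union {0, 2}; ε-closure = {0, 2, 4}.
Read 'a': 0→{0, 2}, 2→∅, 4→{0, 4}; now {0, 2, 4}.
Read 'b': 0→{0, 1, 2}, 2→{1}, 4→{2}; union {0, 1, 2}; ε-closure = {0, 1, 2, 4}.
Read 'b': 0→{0, 1, 2}, 1→{3}, 2→{1}, 4→{2}; union {0, 1, 2, 3}; ε-closure = {0, 1, 2, 3, 4}.
Read 'a': 0→{0, 2}, 1→∅, 2→∅, 3→{2, 3}, 4→{0, 4}; now {0, 2, 3, 4}.
Read 'a': 0→{0, 2}, 2→∅, 3→{2, 3}, 4→{0, 4}; now {0, 2, 3, 4}.
Read 'b': 0→{0, 1, 2}, 2→{1}, 3→{4}, 4→{2}; now {0, 1, 2, 4}.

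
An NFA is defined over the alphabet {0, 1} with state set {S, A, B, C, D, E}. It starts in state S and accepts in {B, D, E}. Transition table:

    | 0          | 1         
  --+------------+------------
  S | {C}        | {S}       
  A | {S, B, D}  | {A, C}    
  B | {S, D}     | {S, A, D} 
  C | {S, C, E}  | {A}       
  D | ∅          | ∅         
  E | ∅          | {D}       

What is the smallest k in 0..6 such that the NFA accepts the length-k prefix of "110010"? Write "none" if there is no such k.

4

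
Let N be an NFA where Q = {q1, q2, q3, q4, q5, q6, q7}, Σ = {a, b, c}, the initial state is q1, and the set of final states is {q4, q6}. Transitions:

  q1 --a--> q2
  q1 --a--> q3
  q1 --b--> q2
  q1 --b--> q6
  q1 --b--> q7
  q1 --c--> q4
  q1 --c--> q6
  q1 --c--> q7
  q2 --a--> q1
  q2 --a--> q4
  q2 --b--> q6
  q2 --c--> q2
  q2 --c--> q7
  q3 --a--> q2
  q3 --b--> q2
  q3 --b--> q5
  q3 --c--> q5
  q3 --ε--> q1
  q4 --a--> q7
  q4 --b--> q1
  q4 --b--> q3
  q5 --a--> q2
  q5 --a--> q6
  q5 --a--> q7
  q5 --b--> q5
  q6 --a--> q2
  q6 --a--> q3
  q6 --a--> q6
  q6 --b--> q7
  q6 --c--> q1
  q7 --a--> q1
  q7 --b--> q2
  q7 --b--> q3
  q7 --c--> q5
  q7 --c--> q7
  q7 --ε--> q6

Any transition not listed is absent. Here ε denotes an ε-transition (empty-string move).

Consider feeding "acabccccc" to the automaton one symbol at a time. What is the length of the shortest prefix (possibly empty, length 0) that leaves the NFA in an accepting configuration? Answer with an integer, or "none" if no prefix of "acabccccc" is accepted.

Start in {q1}.
Read 'a': q1→{q2, q3}; union {q2, q3}; ε-closure = {q1, q2, q3}.
Read 'c': q1→{q4, q6, q7}, q2→{q2, q7}, q3→{q5}; now {q2, q4, q5, q6, q7}.
None of the earlier sets intersect F, but {q2, q4, q5, q6, q7} does.

2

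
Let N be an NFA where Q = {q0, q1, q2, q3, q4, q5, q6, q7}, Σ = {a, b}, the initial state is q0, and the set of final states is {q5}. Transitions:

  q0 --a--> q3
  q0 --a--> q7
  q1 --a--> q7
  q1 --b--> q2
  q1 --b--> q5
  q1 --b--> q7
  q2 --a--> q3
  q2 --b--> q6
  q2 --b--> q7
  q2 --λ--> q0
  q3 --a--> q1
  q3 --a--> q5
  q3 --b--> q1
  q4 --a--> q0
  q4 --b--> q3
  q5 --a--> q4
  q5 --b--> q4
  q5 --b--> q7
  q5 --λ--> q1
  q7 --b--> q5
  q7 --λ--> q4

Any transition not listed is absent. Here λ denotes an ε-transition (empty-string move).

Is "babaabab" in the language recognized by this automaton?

No

Start in {q0}.
Read 'b': q0→∅; now ∅.
The set is empty and remains empty for the remaining 7 symbols.
The final set ∅ contains no accepting state.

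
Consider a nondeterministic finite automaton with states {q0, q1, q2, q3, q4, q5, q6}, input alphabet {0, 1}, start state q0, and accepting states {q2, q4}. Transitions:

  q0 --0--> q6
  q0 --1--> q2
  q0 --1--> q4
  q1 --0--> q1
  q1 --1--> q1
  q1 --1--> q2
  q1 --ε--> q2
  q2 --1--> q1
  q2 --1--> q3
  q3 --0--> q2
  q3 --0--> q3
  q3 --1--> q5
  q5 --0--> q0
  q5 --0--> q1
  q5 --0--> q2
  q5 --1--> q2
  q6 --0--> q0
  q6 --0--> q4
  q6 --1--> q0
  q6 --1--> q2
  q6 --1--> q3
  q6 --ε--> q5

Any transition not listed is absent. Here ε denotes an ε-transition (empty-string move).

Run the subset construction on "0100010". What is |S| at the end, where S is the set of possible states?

6

Start in {q0}.
Read '0': q0→{q6}; union {q6}; ε-closure = {q5, q6}.
Read '1': q5→{q2}, q6→{q0, q2, q3}; now {q0, q2, q3}.
Read '0': q0→{q6}, q2→∅, q3→{q2, q3}; union {q2, q3, q6}; ε-closure = {q2, q3, q5, q6}.
Read '0': q2→∅, q3→{q2, q3}, q5→{q0, q1, q2}, q6→{q0, q4}; now {q0, q1, q2, q3, q4}.
Read '0': q0→{q6}, q1→{q1}, q2→∅, q3→{q2, q3}, q4→∅; union {q1, q2, q3, q6}; ε-closure = {q1, q2, q3, q5, q6}.
Read '1': q1→{q1, q2}, q2→{q1, q3}, q3→{q5}, q5→{q2}, q6→{q0, q2, q3}; now {q0, q1, q2, q3, q5}.
Read '0': q0→{q6}, q1→{q1}, q2→∅, q3→{q2, q3}, q5→{q0, q1, q2}; union {q0, q1, q2, q3, q6}; ε-closure = {q0, q1, q2, q3, q5, q6}.
That set has 6 states.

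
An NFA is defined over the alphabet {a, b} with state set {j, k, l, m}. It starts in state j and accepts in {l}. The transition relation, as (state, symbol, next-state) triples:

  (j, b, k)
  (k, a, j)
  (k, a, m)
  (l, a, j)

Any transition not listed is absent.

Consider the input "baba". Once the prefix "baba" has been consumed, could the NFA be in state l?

Start in {j}.
Read 'b': j→{k}; now {k}.
Read 'a': k→{j, m}; now {j, m}.
Read 'b': j→{k}, m→∅; now {k}.
Read 'a': k→{j, m}; now {j, m}.
State l is not in {j, m}.

No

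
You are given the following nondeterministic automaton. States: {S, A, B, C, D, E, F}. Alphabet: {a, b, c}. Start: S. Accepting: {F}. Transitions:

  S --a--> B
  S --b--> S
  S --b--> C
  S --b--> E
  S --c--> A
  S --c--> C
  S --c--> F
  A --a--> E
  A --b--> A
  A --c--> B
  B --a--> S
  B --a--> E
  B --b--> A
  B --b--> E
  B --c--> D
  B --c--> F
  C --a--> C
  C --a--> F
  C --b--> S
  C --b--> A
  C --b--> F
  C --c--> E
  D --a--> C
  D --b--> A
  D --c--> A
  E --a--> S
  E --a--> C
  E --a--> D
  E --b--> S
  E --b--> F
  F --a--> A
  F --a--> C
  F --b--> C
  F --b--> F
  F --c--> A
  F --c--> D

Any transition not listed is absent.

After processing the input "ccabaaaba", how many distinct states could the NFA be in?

Start in {S}.
Read 'c': {S} → {A, C, F}.
Read 'c': {A, C, F} → {A, B, D, E}.
Read 'a': {A, B, D, E} → {S, C, D, E}.
Read 'b': {S, C, D, E} → {S, A, C, E, F}.
Read 'a': {S, A, C, E, F} → {S, A, B, C, D, E, F}.
Read 'a': {S, A, B, C, D, E, F} → {S, A, B, C, D, E, F}.
Read 'a': {S, A, B, C, D, E, F} → {S, A, B, C, D, E, F}.
Read 'b': {S, A, B, C, D, E, F} → {S, A, C, E, F}.
Read 'a': {S, A, C, E, F} → {S, A, B, C, D, E, F}.
That set has 7 states.

7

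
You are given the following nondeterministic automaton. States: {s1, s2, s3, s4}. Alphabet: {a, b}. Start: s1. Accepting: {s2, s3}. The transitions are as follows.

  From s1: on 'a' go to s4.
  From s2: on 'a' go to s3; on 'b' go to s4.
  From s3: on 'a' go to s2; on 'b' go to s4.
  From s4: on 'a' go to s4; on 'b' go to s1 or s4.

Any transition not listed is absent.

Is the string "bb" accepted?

No

Start in {s1}.
Read 'b': s1→∅; now ∅.
The set is empty and remains empty for the remaining 1 symbol.
The final set ∅ contains no accepting state.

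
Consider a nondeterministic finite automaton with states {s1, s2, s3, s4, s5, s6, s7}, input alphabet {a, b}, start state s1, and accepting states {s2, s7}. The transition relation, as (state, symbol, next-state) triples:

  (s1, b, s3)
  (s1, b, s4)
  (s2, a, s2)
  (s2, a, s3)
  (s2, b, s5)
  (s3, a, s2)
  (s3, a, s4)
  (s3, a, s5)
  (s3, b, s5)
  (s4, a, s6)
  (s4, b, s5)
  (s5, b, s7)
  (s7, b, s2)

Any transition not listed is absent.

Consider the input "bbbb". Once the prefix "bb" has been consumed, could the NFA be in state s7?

Start in {s1}.
Read 'b': s1→{s3, s4}; now {s3, s4}.
Read 'b': s3→{s5}, s4→{s5}; now {s5}.
State s7 is not in {s5}.

No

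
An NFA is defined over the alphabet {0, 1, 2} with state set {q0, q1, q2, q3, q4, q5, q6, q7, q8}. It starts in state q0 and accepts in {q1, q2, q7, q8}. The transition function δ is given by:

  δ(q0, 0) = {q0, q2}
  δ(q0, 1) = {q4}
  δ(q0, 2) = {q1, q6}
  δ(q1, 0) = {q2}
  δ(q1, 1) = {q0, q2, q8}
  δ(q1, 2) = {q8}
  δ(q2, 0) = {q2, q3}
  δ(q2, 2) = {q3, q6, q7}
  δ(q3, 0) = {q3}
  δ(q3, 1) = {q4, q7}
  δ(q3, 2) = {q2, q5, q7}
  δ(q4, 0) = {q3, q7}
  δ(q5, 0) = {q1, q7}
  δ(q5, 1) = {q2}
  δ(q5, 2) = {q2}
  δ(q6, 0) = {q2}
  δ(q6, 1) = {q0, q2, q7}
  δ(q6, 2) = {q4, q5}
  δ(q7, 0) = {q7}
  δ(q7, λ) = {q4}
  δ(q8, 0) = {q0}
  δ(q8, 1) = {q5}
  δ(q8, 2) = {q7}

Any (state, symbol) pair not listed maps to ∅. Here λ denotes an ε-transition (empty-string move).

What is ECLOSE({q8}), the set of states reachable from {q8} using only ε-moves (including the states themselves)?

Begin with {q8}.
No ε-moves leave this set, so the closure equals the set itself.

{q8}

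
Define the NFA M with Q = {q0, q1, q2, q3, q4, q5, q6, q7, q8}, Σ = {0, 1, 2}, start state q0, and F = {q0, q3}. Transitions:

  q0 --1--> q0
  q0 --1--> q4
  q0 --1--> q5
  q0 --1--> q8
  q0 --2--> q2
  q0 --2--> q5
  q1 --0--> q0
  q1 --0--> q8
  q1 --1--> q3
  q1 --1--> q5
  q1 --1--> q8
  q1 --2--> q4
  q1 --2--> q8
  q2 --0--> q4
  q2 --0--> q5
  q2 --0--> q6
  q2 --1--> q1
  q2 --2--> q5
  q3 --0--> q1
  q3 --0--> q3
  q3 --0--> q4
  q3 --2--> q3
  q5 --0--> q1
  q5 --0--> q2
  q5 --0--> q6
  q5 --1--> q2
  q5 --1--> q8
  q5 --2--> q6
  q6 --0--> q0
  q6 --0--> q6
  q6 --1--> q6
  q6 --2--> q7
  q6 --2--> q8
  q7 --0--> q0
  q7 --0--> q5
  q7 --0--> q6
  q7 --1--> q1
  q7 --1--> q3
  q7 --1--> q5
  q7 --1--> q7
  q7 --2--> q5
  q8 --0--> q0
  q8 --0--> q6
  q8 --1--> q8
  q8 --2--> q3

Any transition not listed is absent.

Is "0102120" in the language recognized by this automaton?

No

Start in {q0}.
Read '0': {q0} → ∅.
The set is empty and remains empty for the remaining 6 symbols.
The final set ∅ contains no accepting state.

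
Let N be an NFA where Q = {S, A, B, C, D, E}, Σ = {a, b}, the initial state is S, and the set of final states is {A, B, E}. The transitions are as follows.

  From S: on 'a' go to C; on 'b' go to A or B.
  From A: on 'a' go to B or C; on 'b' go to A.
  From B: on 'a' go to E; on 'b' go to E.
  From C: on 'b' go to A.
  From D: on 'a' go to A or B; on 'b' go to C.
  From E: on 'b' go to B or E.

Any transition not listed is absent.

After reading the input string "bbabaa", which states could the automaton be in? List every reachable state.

{E}

Start in {S}.
Read 'b': S→{A, B}; now {A, B}.
Read 'b': A→{A}, B→{E}; now {A, E}.
Read 'a': A→{B, C}, E→∅; now {B, C}.
Read 'b': B→{E}, C→{A}; now {A, E}.
Read 'a': A→{B, C}, E→∅; now {B, C}.
Read 'a': B→{E}, C→∅; now {E}.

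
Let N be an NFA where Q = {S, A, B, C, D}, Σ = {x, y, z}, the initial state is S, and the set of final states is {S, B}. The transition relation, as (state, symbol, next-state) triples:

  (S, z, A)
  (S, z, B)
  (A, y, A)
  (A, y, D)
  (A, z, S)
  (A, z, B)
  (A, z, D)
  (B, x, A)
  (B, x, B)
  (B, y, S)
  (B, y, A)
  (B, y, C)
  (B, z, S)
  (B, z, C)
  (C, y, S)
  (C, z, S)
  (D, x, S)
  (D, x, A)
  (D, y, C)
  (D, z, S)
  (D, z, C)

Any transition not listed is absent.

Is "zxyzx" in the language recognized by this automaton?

Start in {S}.
Read 'z': S→{A, B}; now {A, B}.
Read 'x': A→∅, B→{A, B}; now {A, B}.
Read 'y': A→{A, D}, B→{S, A, C}; now {S, A, C, D}.
Read 'z': S→{A, B}, A→{S, B, D}, C→{S}, D→{S, C}; now {S, A, B, C, D}.
Read 'x': S→∅, A→∅, B→{A, B}, C→∅, D→{S, A}; now {S, A, B}.
The final set {S, A, B} contains the accepting states S, B.

Yes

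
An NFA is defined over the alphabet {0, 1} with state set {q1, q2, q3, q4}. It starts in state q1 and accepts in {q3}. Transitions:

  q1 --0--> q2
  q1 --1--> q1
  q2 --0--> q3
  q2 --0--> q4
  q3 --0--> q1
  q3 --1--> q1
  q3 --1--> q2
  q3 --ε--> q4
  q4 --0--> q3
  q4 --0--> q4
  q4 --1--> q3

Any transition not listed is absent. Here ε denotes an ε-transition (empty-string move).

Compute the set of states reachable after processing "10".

Start in {q1}.
Read '1': {q1} → {q1}.
Read '0': {q1} → {q2}.

{q2}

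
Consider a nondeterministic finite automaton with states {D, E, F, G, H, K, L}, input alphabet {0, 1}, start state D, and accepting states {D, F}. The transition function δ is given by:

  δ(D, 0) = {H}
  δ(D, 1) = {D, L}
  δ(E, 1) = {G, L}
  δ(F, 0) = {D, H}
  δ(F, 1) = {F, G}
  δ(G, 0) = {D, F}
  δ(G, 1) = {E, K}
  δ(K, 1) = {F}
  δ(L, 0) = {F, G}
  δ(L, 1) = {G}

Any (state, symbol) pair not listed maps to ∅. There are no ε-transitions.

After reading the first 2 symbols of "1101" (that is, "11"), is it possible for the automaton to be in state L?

Yes

Start in {D}.
Read '1': D→{D, L}; now {D, L}.
Read '1': D→{D, L}, L→{G}; now {D, G, L}.
State L is in {D, G, L}.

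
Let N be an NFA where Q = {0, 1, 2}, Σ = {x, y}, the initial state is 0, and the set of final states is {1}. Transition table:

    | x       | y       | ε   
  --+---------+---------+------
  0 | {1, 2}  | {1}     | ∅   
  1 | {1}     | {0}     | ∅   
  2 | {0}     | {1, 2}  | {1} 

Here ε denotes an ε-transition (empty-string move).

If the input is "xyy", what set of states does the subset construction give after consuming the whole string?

Start in {0}.
Read 'x': {0} → {1, 2}.
Read 'y': {1, 2} → {0, 1, 2}.
Read 'y': {0, 1, 2} → {0, 1, 2}.

{0, 1, 2}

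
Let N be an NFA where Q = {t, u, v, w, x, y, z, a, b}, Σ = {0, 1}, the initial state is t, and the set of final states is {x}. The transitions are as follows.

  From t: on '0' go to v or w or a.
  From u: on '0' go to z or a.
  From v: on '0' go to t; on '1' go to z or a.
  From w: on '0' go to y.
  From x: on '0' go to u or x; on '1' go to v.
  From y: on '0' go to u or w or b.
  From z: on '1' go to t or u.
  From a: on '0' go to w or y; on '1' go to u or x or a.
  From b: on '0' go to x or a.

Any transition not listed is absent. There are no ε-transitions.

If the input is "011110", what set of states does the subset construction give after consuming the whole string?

{t, u, v, w, x, y, z, a}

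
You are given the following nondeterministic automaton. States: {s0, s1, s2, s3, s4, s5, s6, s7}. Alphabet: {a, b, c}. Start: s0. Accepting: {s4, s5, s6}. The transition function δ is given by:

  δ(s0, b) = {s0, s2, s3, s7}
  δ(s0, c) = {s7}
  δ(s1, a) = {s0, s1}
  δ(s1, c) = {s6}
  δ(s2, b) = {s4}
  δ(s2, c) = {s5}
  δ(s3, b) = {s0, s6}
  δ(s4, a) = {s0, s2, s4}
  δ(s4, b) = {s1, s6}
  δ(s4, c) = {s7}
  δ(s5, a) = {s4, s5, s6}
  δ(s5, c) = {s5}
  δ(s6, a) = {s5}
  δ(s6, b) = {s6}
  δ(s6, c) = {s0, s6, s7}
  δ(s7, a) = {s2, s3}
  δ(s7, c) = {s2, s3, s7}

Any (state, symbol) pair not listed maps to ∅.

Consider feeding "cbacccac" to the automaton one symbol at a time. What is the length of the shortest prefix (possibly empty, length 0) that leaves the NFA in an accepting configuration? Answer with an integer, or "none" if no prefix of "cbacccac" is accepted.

Start in {s0}.
Read 'c': s0→{s7}; now {s7}.
Read 'b': s7→∅; now ∅.
The set is empty and remains empty for the remaining 6 symbols.
No reachable set along the way intersects F.

none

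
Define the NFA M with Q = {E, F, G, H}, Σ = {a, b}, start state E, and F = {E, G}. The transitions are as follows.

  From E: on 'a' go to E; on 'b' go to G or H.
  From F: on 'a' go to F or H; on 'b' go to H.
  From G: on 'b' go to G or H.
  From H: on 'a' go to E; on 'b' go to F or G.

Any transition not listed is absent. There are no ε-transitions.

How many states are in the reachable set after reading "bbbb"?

3

Start in {E}.
Read 'b': {E} → {G, H}.
Read 'b': {G, H} → {F, G, H}.
Read 'b': {F, G, H} → {F, G, H}.
Read 'b': {F, G, H} → {F, G, H}.
That set has 3 states.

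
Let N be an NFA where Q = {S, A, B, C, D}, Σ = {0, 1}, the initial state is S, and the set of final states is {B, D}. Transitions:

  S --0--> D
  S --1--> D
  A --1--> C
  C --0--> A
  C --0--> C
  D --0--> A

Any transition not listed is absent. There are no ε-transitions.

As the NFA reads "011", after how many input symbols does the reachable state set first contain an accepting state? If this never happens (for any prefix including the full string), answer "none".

Start in {S}.
Read '0': {S} → {D}.
None of the earlier sets intersect F, but {D} does.

1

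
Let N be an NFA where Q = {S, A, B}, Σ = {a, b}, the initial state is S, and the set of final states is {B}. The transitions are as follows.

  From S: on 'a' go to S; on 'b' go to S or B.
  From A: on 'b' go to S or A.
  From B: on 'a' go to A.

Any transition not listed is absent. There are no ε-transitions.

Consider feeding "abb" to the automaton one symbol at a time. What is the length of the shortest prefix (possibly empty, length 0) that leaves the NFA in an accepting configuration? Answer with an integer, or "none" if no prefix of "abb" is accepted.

Start in {S}.
Read 'a': S→{S}; now {S}.
Read 'b': S→{S, B}; now {S, B}.
None of the earlier sets intersect F, but {S, B} does.

2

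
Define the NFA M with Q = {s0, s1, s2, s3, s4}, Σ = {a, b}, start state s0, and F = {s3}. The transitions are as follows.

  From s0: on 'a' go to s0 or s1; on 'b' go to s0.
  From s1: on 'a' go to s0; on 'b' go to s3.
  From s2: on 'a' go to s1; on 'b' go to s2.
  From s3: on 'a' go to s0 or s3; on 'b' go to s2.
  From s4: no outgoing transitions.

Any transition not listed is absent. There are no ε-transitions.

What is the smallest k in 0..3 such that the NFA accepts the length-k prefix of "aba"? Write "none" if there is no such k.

Start in {s0}.
Read 'a': s0→{s0, s1}; now {s0, s1}.
Read 'b': s0→{s0}, s1→{s3}; now {s0, s3}.
None of the earlier sets intersect F, but {s0, s3} does.

2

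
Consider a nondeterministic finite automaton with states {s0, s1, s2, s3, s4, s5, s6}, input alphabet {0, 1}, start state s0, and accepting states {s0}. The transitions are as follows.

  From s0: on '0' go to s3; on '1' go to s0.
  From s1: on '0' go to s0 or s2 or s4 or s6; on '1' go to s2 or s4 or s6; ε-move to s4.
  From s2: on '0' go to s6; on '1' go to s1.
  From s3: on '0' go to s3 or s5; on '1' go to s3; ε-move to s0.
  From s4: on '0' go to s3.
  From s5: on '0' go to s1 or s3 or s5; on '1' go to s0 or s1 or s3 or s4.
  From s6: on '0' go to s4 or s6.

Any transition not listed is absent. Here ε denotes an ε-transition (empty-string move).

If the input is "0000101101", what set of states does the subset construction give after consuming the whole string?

{s0, s1, s3, s4}

Start in {s0}.
Read '0': s0→{s3}; union {s3}; ε-closure = {s0, s3}.
Read '0': s0→{s3}, s3→{s3, s5}; union {s3, s5}; ε-closure = {s0, s3, s5}.
Read '0': s0→{s3}, s3→{s3, s5}, s5→{s1, s3, s5}; union {s1, s3, s5}; ε-closure = {s0, s1, s3, s4, s5}.
Read '0': s0→{s3}, s1→{s0, s2, s4, s6}, s3→{s3, s5}, s4→{s3}, s5→{s1, s3, s5}; now {s0, s1, s2, s3, s4, s5, s6}.
Read '1': s0→{s0}, s1→{s2, s4, s6}, s2→{s1}, s3→{s3}, s4→∅, s5→{s0, s1, s3, s4}, s6→∅; now {s0, s1, s2, s3, s4, s6}.
Read '0': s0→{s3}, s1→{s0, s2, s4, s6}, s2→{s6}, s3→{s3, s5}, s4→{s3}, s6→{s4, s6}; now {s0, s2, s3, s4, s5, s6}.
Read '1': s0→{s0}, s2→{s1}, s3→{s3}, s4→∅, s5→{s0, s1, s3, s4}, s6→∅; now {s0, s1, s3, s4}.
Read '1': s0→{s0}, s1→{s2, s4, s6}, s3→{s3}, s4→∅; now {s0, s2, s3, s4, s6}.
Read '0': s0→{s3}, s2→{s6}, s3→{s3, s5}, s4→{s3}, s6→{s4, s6}; union {s3, s4, s5, s6}; ε-closure = {s0, s3, s4, s5, s6}.
Read '1': s0→{s0}, s3→{s3}, s4→∅, s5→{s0, s1, s3, s4}, s6→∅; now {s0, s1, s3, s4}.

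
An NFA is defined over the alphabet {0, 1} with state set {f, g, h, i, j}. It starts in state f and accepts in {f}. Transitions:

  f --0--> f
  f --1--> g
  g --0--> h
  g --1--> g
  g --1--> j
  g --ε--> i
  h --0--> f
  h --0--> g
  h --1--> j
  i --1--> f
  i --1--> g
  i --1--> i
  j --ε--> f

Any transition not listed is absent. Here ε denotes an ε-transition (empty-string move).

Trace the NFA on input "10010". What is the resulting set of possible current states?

{f, h}

Start in {f}.
Read '1': {f} → {g, i}.
Read '0': {g, i} → {h}.
Read '0': {h} → {f, g, i}.
Read '1': {f, g, i} → {f, g, i, j}.
Read '0': {f, g, i, j} → {f, h}.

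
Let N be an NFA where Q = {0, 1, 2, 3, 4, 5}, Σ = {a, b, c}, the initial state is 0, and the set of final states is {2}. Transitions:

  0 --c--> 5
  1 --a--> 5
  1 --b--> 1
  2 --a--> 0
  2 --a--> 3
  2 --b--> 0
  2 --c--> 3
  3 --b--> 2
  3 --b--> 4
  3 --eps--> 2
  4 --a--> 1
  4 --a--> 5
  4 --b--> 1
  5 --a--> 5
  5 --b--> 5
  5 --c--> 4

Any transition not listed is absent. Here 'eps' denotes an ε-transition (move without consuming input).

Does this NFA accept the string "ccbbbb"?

No

Start in {0}.
Read 'c': 0→{5}; now {5}.
Read 'c': 5→{4}; now {4}.
Read 'b': 4→{1}; now {1}.
Read 'b': 1→{1}; now {1}.
Read 'b': 1→{1}; now {1}.
Read 'b': 1→{1}; now {1}.
The final set {1} contains no accepting state.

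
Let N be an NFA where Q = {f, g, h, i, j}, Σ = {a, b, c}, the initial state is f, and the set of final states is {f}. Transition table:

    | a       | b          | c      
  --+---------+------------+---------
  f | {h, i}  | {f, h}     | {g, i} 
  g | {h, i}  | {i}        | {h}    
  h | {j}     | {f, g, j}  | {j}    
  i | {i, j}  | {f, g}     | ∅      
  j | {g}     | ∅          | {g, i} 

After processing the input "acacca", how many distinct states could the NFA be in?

1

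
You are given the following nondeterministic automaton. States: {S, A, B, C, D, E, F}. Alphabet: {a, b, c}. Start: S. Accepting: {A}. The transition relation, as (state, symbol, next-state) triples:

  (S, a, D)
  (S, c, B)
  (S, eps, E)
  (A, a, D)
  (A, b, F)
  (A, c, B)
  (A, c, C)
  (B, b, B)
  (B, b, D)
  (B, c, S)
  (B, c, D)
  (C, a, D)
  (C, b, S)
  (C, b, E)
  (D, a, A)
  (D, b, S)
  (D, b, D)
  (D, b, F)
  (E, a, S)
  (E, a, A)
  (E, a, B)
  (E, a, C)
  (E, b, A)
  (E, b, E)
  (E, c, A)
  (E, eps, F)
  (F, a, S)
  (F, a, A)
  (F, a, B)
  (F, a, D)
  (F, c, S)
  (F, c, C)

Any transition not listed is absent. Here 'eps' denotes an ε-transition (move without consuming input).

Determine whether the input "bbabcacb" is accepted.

Yes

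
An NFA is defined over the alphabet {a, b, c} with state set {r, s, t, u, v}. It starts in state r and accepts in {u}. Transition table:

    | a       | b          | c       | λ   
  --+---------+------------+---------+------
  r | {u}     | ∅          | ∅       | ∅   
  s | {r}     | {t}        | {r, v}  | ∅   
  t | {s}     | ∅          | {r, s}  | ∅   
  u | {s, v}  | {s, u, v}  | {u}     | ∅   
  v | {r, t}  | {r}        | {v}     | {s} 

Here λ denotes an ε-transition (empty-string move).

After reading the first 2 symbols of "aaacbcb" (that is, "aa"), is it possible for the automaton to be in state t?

No

Start in {r}.
Read 'a': {r} → {u}.
Read 'a': {u} → {s, v}.
State t is not in {s, v}.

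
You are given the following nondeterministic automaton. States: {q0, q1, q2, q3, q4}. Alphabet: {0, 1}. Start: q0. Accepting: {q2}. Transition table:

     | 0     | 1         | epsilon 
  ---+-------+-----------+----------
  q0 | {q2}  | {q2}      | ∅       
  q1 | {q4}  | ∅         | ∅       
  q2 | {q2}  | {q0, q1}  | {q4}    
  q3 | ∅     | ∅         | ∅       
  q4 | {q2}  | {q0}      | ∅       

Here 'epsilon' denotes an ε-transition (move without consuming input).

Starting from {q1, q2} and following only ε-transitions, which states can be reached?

{q1, q2, q4}

Begin with {q1, q2}.
ε-move q2 → q4; add q4.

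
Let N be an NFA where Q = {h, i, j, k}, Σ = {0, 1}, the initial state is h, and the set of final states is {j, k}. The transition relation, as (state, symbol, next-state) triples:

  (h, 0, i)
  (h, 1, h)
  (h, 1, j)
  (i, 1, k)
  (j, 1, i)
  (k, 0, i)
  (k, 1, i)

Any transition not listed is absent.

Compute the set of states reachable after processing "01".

{k}

Start in {h}.
Read '0': {h} → {i}.
Read '1': {i} → {k}.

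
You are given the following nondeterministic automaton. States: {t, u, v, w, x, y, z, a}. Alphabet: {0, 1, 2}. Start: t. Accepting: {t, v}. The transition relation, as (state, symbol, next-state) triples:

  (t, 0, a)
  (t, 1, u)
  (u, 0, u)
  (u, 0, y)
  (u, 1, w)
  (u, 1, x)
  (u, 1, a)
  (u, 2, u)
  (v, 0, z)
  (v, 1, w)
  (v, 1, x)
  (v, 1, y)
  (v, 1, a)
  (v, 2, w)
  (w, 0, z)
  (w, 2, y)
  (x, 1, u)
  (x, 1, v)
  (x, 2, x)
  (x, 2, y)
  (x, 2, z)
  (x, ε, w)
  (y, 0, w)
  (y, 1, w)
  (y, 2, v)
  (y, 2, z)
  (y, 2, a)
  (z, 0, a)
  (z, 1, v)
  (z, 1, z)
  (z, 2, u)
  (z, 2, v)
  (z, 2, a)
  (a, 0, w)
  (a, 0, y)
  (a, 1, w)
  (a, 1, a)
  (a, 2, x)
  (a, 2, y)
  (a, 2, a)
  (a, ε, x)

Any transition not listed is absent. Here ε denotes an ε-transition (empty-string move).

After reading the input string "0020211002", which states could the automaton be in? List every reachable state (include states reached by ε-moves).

Start in {t}.
Read '0': t→{a}; union {a}; ε-closure = {w, x, a}.
Read '0': w→{z}, x→∅, a→{w, y}; now {w, y, z}.
Read '2': w→{y}, y→{v, z, a}, z→{u, v, a}; union {u, v, y, z, a}; ε-closure = {u, v, w, x, y, z, a}.
Read '0': u→{u, y}, v→{z}, w→{z}, x→∅, y→{w}, z→{a}, a→{w, y}; union {u, w, y, z, a}; ε-closure = {u, w, x, y, z, a}.
Read '2': u→{u}, w→{y}, x→{x, y, z}, y→{v, z, a}, z→{u, v, a}, a→{x, y, a}; union {u, v, x, y, z, a}; ε-closure = {u, v, w, x, y, z, a}.
Read '1': u→{w, x, a}, v→{w, x, y, a}, w→∅, x→{u, v}, y→{w}, z→{v, z}, a→{w, a}; now {u, v, w, x, y, z, a}.
Read '1': u→{w, x, a}, v→{w, x, y, a}, w→∅, x→{u, v}, y→{w}, z→{v, z}, a→{w, a}; now {u, v, w, x, y, z, a}.
Read '0': u→{u, y}, v→{z}, w→{z}, x→∅, y→{w}, z→{a}, a→{w, y}; union {u, w, y, z, a}; ε-closure = {u, w, x, y, z, a}.
Read '0': u→{u, y}, w→{z}, x→∅, y→{w}, z→{a}, a→{w, y}; union {u, w, y, z, a}; ε-closure = {u, w, x, y, z, a}.
Read '2': u→{u}, w→{y}, x→{x, y, z}, y→{v, z, a}, z→{u, v, a}, a→{x, y, a}; union {u, v, x, y, z, a}; ε-closure = {u, v, w, x, y, z, a}.

{u, v, w, x, y, z, a}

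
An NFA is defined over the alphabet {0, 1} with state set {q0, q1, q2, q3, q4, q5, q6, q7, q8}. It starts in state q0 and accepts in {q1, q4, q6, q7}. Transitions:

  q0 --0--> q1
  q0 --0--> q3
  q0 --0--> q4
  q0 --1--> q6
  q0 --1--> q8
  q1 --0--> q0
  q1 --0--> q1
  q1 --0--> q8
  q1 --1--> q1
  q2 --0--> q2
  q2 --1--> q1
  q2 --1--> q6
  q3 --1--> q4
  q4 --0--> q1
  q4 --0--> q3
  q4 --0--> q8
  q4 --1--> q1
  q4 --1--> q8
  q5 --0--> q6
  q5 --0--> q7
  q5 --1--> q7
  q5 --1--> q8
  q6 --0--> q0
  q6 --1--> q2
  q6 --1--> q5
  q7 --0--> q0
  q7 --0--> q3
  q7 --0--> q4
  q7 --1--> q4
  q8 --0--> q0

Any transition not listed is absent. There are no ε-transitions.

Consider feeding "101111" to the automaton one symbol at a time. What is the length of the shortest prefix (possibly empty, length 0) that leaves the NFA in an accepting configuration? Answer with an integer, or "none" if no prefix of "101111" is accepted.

1

Start in {q0}.
Read '1': {q0} → {q6, q8}.
None of the earlier sets intersect F, but {q6, q8} does.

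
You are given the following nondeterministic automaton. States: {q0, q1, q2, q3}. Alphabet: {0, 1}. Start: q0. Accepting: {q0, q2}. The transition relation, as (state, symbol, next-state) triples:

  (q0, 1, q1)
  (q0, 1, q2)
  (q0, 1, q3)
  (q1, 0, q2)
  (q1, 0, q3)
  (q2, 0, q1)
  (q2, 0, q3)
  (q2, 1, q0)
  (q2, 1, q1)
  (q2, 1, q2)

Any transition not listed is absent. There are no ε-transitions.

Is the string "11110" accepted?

Start in {q0}.
Read '1': {q0} → {q1, q2, q3}.
Read '1': {q1, q2, q3} → {q0, q1, q2}.
Read '1': {q0, q1, q2} → {q0, q1, q2, q3}.
Read '1': {q0, q1, q2, q3} → {q0, q1, q2, q3}.
Read '0': {q0, q1, q2, q3} → {q1, q2, q3}.
The final set {q1, q2, q3} contains the accepting state q2.

Yes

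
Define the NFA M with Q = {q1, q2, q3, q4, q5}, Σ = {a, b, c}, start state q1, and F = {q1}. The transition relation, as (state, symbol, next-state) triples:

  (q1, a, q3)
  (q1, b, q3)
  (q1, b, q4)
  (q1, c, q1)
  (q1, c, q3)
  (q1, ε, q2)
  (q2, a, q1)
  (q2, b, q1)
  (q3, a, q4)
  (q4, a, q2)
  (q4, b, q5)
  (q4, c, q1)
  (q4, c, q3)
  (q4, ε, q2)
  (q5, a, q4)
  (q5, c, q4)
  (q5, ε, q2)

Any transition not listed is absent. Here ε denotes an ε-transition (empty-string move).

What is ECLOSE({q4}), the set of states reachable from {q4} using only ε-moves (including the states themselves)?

{q2, q4}

Begin with {q4}.
ε-move q4 → q2; add q2.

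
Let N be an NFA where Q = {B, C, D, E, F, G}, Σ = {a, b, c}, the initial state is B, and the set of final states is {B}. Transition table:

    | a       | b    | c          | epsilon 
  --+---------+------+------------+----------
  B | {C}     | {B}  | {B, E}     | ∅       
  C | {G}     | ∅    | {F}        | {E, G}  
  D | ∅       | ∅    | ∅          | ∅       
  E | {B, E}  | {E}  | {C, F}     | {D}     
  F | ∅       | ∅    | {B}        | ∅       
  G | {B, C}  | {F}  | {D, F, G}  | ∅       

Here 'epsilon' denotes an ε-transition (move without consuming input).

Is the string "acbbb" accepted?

Start in {B}.
Read 'a': B→{C}; union {C}; ε-closure = {C, D, E, G}.
Read 'c': C→{F}, D→∅, E→{C, F}, G→{D, F, G}; union {C, D, F, G}; ε-closure = {C, D, E, F, G}.
Read 'b': C→∅, D→∅, E→{E}, F→∅, G→{F}; union {E, F}; ε-closure = {D, E, F}.
Read 'b': D→∅, E→{E}, F→∅; union {E}; ε-closure = {D, E}.
Read 'b': D→∅, E→{E}; union {E}; ε-closure = {D, E}.
The final set {D, E} contains no accepting state.

No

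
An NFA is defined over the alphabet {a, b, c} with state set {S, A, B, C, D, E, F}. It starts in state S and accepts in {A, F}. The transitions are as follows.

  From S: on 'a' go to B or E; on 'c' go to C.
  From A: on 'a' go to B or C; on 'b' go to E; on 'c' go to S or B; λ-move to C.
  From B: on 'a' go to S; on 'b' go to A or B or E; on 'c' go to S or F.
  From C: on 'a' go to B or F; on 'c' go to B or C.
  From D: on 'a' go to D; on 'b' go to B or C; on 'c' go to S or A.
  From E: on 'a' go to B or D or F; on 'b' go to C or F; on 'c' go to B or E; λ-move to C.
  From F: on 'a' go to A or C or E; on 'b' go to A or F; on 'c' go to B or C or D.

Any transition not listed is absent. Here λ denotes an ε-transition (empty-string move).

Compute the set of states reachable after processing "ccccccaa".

{S, A, B, C, D, E, F}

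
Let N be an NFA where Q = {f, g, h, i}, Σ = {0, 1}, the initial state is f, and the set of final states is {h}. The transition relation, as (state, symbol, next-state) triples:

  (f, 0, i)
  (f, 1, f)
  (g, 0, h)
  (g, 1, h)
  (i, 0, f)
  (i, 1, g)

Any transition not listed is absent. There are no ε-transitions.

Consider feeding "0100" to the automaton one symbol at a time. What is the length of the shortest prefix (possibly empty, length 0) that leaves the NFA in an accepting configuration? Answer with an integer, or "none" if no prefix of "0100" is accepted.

Start in {f}.
Read '0': f→{i}; now {i}.
Read '1': i→{g}; now {g}.
Read '0': g→{h}; now {h}.
None of the earlier sets intersect F, but {h} does.

3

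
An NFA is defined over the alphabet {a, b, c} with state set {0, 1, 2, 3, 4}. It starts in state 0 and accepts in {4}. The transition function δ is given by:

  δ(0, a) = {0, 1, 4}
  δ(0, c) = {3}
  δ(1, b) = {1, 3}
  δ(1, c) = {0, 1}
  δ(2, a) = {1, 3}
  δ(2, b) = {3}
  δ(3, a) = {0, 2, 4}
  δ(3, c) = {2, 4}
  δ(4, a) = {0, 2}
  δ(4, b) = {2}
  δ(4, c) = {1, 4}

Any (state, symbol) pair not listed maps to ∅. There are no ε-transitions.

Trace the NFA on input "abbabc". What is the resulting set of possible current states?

{2, 4}

Start in {0}.
Read 'a': 0→{0, 1, 4}; now {0, 1, 4}.
Read 'b': 0→∅, 1→{1, 3}, 4→{2}; now {1, 2, 3}.
Read 'b': 1→{1, 3}, 2→{3}, 3→∅; now {1, 3}.
Read 'a': 1→∅, 3→{0, 2, 4}; now {0, 2, 4}.
Read 'b': 0→∅, 2→{3}, 4→{2}; now {2, 3}.
Read 'c': 2→∅, 3→{2, 4}; now {2, 4}.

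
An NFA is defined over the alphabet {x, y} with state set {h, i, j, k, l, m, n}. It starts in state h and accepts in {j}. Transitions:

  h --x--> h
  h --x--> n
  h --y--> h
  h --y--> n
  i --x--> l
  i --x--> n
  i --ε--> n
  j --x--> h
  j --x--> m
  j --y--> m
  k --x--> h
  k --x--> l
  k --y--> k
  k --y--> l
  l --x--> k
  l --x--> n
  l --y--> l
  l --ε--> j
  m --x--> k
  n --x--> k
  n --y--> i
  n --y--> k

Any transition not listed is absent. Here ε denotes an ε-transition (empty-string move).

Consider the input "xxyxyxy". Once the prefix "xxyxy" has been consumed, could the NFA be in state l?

Start in {h}.
Read 'x': {h} → {h, n}.
Read 'x': {h, n} → {h, k, n}.
Read 'y': {h, k, n} → {h, i, j, k, l, n}.
Read 'x': {h, i, j, k, l, n} → {h, j, k, l, m, n}.
Read 'y': {h, j, k, l, m, n} → {h, i, j, k, l, m, n}.
State l is in {h, i, j, k, l, m, n}.

Yes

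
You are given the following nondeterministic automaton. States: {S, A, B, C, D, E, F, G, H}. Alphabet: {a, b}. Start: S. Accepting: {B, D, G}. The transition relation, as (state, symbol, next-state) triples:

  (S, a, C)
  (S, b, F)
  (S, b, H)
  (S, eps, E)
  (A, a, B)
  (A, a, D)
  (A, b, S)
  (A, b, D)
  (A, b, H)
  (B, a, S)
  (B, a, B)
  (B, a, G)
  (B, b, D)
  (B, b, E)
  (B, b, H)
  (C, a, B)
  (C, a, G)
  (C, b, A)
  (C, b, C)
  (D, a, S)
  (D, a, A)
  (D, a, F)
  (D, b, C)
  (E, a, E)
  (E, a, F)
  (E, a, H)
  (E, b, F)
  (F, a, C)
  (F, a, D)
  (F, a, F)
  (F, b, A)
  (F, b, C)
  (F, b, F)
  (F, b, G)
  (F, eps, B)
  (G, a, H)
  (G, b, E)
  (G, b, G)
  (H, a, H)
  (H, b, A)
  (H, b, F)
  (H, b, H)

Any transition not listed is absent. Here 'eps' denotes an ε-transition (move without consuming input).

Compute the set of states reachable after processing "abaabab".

{S, A, B, C, D, E, F, G, H}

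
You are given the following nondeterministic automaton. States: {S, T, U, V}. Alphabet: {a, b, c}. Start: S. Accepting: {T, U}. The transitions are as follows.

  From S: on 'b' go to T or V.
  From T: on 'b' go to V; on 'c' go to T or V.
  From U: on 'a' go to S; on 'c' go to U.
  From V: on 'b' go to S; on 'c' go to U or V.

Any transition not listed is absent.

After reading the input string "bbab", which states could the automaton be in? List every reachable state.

Start in {S}.
Read 'b': S→{T, V}; now {T, V}.
Read 'b': T→{V}, V→{S}; now {S, V}.
Read 'a': S→∅, V→∅; now ∅.
The set is empty and remains empty for the remaining 1 symbol.

∅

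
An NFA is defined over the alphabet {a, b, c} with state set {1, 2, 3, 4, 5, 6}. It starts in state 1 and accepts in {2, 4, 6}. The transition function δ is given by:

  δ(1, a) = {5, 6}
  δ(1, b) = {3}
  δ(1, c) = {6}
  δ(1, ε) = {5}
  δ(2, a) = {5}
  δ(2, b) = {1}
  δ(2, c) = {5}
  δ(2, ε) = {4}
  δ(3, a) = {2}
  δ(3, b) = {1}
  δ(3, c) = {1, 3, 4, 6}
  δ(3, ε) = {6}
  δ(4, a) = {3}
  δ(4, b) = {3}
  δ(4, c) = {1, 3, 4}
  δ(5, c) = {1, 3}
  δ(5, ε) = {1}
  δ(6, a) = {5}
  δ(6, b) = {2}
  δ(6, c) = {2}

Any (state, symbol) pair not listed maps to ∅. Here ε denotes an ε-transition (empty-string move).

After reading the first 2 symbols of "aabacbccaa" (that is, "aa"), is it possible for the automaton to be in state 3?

Start: ε-closure({1}) = {1, 5}.
Read 'a': 1→{5, 6}, 5→∅; union {5, 6}; ε-closure = {1, 5, 6}.
Read 'a': 1→{5, 6}, 5→∅, 6→{5}; union {5, 6}; ε-closure = {1, 5, 6}.
State 3 is not in {1, 5, 6}.

No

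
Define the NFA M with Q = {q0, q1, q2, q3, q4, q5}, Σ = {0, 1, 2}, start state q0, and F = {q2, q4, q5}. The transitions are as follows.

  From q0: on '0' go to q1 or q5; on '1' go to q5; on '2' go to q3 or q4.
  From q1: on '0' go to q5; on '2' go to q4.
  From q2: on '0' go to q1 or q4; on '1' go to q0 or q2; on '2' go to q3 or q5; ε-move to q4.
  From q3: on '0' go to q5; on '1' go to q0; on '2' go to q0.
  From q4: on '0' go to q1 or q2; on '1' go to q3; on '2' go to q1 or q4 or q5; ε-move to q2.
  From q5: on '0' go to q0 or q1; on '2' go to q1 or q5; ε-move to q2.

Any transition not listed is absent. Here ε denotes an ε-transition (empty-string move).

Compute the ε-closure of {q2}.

{q2, q4}

Begin with {q2}.
ε-move q2 → q4; add q4.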